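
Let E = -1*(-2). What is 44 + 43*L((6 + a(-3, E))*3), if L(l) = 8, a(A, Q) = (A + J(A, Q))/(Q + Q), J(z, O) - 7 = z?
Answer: 388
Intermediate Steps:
E = 2
J(z, O) = 7 + z
a(A, Q) = (7 + 2*A)/(2*Q) (a(A, Q) = (A + (7 + A))/(Q + Q) = (7 + 2*A)/((2*Q)) = (7 + 2*A)*(1/(2*Q)) = (7 + 2*A)/(2*Q))
44 + 43*L((6 + a(-3, E))*3) = 44 + 43*8 = 44 + 344 = 388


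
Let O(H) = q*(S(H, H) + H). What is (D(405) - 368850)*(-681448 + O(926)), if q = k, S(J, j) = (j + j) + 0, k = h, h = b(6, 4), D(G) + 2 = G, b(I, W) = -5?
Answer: 256195200086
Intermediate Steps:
D(G) = -2 + G
h = -5
k = -5
S(J, j) = 2*j (S(J, j) = 2*j + 0 = 2*j)
q = -5
O(H) = -15*H (O(H) = -5*(2*H + H) = -15*H)
(D(405) - 368850)*(-681448 + O(926)) = ((-2 + 405) - 368850)*(-681448 - 15*926) = (403 - 368850)*(-681448 - 13890) = -368447*(-695338) = 256195200086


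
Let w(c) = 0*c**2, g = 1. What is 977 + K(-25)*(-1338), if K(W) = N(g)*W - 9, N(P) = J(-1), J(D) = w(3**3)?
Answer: 13019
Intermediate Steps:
w(c) = 0
J(D) = 0
N(P) = 0
K(W) = -9 (K(W) = 0*W - 9 = 0 - 9 = -9)
977 + K(-25)*(-1338) = 977 - 9*(-1338) = 977 + 12042 = 13019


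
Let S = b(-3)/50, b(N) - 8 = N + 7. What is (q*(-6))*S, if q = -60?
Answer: 432/5 ≈ 86.400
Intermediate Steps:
b(N) = 15 + N (b(N) = 8 + (N + 7) = 8 + (7 + N) = 15 + N)
S = 6/25 (S = (15 - 3)/50 = 12*(1/50) = 6/25 ≈ 0.24000)
(q*(-6))*S = -60*(-6)*(6/25) = 360*(6/25) = 432/5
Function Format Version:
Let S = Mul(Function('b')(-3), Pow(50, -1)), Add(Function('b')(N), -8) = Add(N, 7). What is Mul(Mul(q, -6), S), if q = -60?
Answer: Rational(432, 5) ≈ 86.400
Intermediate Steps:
Function('b')(N) = Add(15, N) (Function('b')(N) = Add(8, Add(N, 7)) = Add(8, Add(7, N)) = Add(15, N))
S = Rational(6, 25) (S = Mul(Add(15, -3), Pow(50, -1)) = Mul(12, Rational(1, 50)) = Rational(6, 25) ≈ 0.24000)
Mul(Mul(q, -6), S) = Mul(Mul(-60, -6), Rational(6, 25)) = Mul(360, Rational(6, 25)) = Rational(432, 5)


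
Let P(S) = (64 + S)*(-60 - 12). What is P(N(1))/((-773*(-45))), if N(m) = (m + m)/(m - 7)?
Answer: -1528/11595 ≈ -0.13178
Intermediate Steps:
N(m) = 2*m/(-7 + m) (N(m) = (2*m)/(-7 + m) = 2*m/(-7 + m))
P(S) = -4608 - 72*S (P(S) = (64 + S)*(-72) = -4608 - 72*S)
P(N(1))/((-773*(-45))) = (-4608 - 144/(-7 + 1))/((-773*(-45))) = (-4608 - 144/(-6))/34785 = (-4608 - 144*(-1)/6)*(1/34785) = (-4608 - 72*(-⅓))*(1/34785) = (-4608 + 24)*(1/34785) = -4584*1/34785 = -1528/11595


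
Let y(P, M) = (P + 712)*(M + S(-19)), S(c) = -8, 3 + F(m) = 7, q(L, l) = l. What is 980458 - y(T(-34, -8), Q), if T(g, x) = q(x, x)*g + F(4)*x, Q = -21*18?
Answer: 1347930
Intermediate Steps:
Q = -378
F(m) = 4 (F(m) = -3 + 7 = 4)
T(g, x) = 4*x + g*x (T(g, x) = x*g + 4*x = g*x + 4*x = 4*x + g*x)
y(P, M) = (-8 + M)*(712 + P) (y(P, M) = (P + 712)*(M - 8) = (712 + P)*(-8 + M) = (-8 + M)*(712 + P))
980458 - y(T(-34, -8), Q) = 980458 - (-5696 - (-64)*(4 - 34) + 712*(-378) - (-3024)*(4 - 34)) = 980458 - (-5696 - (-64)*(-30) - 269136 - (-3024)*(-30)) = 980458 - (-5696 - 8*240 - 269136 - 378*240) = 980458 - (-5696 - 1920 - 269136 - 90720) = 980458 - 1*(-367472) = 980458 + 367472 = 1347930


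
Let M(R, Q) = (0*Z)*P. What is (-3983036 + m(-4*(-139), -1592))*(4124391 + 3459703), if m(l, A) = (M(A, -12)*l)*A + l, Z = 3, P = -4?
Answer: -30203502673120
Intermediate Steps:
M(R, Q) = 0 (M(R, Q) = (0*3)*(-4) = 0*(-4) = 0)
m(l, A) = l (m(l, A) = (0*l)*A + l = 0*A + l = 0 + l = l)
(-3983036 + m(-4*(-139), -1592))*(4124391 + 3459703) = (-3983036 - 4*(-139))*(4124391 + 3459703) = (-3983036 + 556)*7584094 = -3982480*7584094 = -30203502673120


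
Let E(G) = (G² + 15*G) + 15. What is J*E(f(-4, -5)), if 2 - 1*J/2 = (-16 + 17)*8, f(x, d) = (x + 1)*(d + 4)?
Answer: -828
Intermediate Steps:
f(x, d) = (1 + x)*(4 + d)
E(G) = 15 + G² + 15*G
J = -12 (J = 4 - 2*(-16 + 17)*8 = 4 - 2*8 = 4 - 16 = -12)
J*E(f(-4, -5)) = -12*(15 + (4 - 5 + 4*(-4) - 5*(-4))² + 15*(4 - 5 + 4*(-4) - 5*(-4))) = -12*(15 + (4 - 5 - 16 + 20)² + 15*(4 - 5 - 16 + 20)) = -12*(15 + 3² + 15*3) = -12*(15 + 9 + 45) = -12*69 = -828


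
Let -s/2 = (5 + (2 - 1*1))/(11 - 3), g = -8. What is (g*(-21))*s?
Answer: -252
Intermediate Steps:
s = -3/2 (s = -2*(5 + (2 - 1*1))/(11 - 3) = -2*(5 + (2 - 1))/8 = -2*(5 + 1)/8 = -12/8 = -2*¾ = -3/2 ≈ -1.5000)
(g*(-21))*s = -8*(-21)*(-3/2) = 168*(-3/2) = -252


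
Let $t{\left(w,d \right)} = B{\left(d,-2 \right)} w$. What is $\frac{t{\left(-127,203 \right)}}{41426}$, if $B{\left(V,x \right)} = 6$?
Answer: $- \frac{381}{20713} \approx -0.018394$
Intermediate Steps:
$t{\left(w,d \right)} = 6 w$
$\frac{t{\left(-127,203 \right)}}{41426} = \frac{6 \left(-127\right)}{41426} = \left(-762\right) \frac{1}{41426} = - \frac{381}{20713}$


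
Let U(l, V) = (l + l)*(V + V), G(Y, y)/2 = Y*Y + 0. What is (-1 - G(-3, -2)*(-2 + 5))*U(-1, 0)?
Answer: 0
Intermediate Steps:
G(Y, y) = 2*Y² (G(Y, y) = 2*(Y*Y + 0) = 2*(Y² + 0) = 2*Y²)
U(l, V) = 4*V*l (U(l, V) = (2*l)*(2*V) = 4*V*l)
(-1 - G(-3, -2)*(-2 + 5))*U(-1, 0) = (-1 - 2*(-3)²*(-2 + 5))*(4*0*(-1)) = (-1 - 2*9*3)*0 = (-1 - 18*3)*0 = (-1 - 1*54)*0 = (-1 - 54)*0 = -55*0 = 0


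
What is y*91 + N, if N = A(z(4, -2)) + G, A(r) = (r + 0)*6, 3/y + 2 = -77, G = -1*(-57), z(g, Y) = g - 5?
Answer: 3756/79 ≈ 47.544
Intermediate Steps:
z(g, Y) = -5 + g
G = 57
y = -3/79 (y = 3/(-2 - 77) = 3/(-79) = 3*(-1/79) = -3/79 ≈ -0.037975)
A(r) = 6*r (A(r) = r*6 = 6*r)
N = 51 (N = 6*(-5 + 4) + 57 = 6*(-1) + 57 = -6 + 57 = 51)
y*91 + N = -3/79*91 + 51 = -273/79 + 51 = 3756/79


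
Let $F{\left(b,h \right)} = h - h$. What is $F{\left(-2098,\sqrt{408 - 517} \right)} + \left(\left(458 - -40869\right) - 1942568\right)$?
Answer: $-1901241$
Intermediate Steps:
$F{\left(b,h \right)} = 0$
$F{\left(-2098,\sqrt{408 - 517} \right)} + \left(\left(458 - -40869\right) - 1942568\right) = 0 + \left(\left(458 - -40869\right) - 1942568\right) = 0 + \left(\left(458 + 40869\right) - 1942568\right) = 0 + \left(41327 - 1942568\right) = 0 - 1901241 = -1901241$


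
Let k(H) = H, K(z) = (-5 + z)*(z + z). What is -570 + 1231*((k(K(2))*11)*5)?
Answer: -813030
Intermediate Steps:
K(z) = 2*z*(-5 + z) (K(z) = (-5 + z)*(2*z) = 2*z*(-5 + z))
-570 + 1231*((k(K(2))*11)*5) = -570 + 1231*(((2*2*(-5 + 2))*11)*5) = -570 + 1231*(((2*2*(-3))*11)*5) = -570 + 1231*(-12*11*5) = -570 + 1231*(-132*5) = -570 + 1231*(-660) = -570 - 812460 = -813030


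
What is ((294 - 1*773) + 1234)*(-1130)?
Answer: -853150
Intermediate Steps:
((294 - 1*773) + 1234)*(-1130) = ((294 - 773) + 1234)*(-1130) = (-479 + 1234)*(-1130) = 755*(-1130) = -853150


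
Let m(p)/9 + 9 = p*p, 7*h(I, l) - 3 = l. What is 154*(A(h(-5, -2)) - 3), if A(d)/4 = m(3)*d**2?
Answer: -462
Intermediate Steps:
h(I, l) = 3/7 + l/7
m(p) = -81 + 9*p**2 (m(p) = -81 + 9*(p*p) = -81 + 9*p**2)
A(d) = 0 (A(d) = 4*((-81 + 9*3**2)*d**2) = 4*((-81 + 9*9)*d**2) = 4*((-81 + 81)*d**2) = 4*(0*d**2) = 4*0 = 0)
154*(A(h(-5, -2)) - 3) = 154*(0 - 3) = 154*(-3) = -462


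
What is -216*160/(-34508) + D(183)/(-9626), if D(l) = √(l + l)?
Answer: 8640/8627 - √366/9626 ≈ 0.99952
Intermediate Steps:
D(l) = √2*√l (D(l) = √(2*l) = √2*√l)
-216*160/(-34508) + D(183)/(-9626) = -216*160/(-34508) + (√2*√183)/(-9626) = -34560*(-1/34508) + √366*(-1/9626) = 8640/8627 - √366/9626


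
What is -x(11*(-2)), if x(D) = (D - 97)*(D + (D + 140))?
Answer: 11424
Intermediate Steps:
x(D) = (-97 + D)*(140 + 2*D) (x(D) = (-97 + D)*(D + (140 + D)) = (-97 + D)*(140 + 2*D))
-x(11*(-2)) = -(-13580 - 594*(-2) + 2*(11*(-2))²) = -(-13580 - 54*(-22) + 2*(-22)²) = -(-13580 + 1188 + 2*484) = -(-13580 + 1188 + 968) = -1*(-11424) = 11424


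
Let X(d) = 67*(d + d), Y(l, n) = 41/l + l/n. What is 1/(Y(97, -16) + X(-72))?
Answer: -1552/14982449 ≈ -0.00010359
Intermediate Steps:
X(d) = 134*d (X(d) = 67*(2*d) = 134*d)
1/(Y(97, -16) + X(-72)) = 1/((41/97 + 97/(-16)) + 134*(-72)) = 1/((41*(1/97) + 97*(-1/16)) - 9648) = 1/((41/97 - 97/16) - 9648) = 1/(-8753/1552 - 9648) = 1/(-14982449/1552) = -1552/14982449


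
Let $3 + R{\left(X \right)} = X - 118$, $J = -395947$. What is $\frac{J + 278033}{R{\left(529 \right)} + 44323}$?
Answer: $- \frac{117914}{44731} \approx -2.6361$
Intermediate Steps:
$R{\left(X \right)} = -121 + X$ ($R{\left(X \right)} = -3 + \left(X - 118\right) = -3 + \left(-118 + X\right) = -121 + X$)
$\frac{J + 278033}{R{\left(529 \right)} + 44323} = \frac{-395947 + 278033}{\left(-121 + 529\right) + 44323} = - \frac{117914}{408 + 44323} = - \frac{117914}{44731}$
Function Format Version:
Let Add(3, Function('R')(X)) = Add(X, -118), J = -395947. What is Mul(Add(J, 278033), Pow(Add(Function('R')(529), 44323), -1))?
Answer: Rational(-117914, 44731) ≈ -2.6361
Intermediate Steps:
Function('R')(X) = Add(-121, X) (Function('R')(X) = Add(-3, Add(X, -118)) = Add(-3, Add(-118, X)) = Add(-121, X))
Mul(Add(J, 278033), Pow(Add(Function('R')(529), 44323), -1)) = Mul(Add(-395947, 278033), Pow(Add(Add(-121, 529), 44323), -1)) = Mul(-117914, Pow(Add(408, 44323), -1)) = Mul(-117914, Pow(44731, -1)) = Mul(-117914, Rational(1, 44731)) = Rational(-117914, 44731)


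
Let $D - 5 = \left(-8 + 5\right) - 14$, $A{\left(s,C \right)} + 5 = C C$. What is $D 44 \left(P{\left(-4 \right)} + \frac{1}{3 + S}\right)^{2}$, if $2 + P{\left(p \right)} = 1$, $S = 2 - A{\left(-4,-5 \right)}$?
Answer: $- \frac{45056}{75} \approx -600.75$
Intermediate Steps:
$A{\left(s,C \right)} = -5 + C^{2}$ ($A{\left(s,C \right)} = -5 + C C = -5 + C^{2}$)
$S = -18$ ($S = 2 - \left(-5 + \left(-5\right)^{2}\right) = 2 - \left(-5 + 25\right) = 2 - 20 = -18$)
$P{\left(p \right)} = -1$ ($P{\left(p \right)} = -2 + 1 = -1$)
$D = -12$ ($D = 5 + \left(\left(-8 + 5\right) - 14\right) = 5 - 17 = -12$)
$D 44 \left(P{\left(-4 \right)} + \frac{1}{3 + S}\right)^{2} = \left(-12\right) 44 \left(-1 + \frac{1}{3 - 18}\right)^{2} = - 528 \left(-1 + \frac{1}{-15}\right)^{2} = - 528 \left(-1 - \frac{1}{15}\right)^{2} = - 528 \left(- \frac{16}{15}\right)^{2} = \left(-528\right) \frac{256}{225} = - \frac{45056}{75}$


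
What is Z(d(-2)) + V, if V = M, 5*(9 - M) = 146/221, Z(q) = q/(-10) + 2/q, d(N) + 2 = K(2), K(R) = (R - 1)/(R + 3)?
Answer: 789311/99450 ≈ 7.9368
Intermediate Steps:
K(R) = (-1 + R)/(3 + R)
d(N) = -9/5 (d(N) = -2 + (-1 + 2)/(3 + 2) = -2 + 1/5 = -9/5)
Z(q) = 2/q - q/10 (Z(q) = q*(-1/10) + 2/q = -q/10 + 2/q = 2/q - q/10)
M = 9799/1105 (M = 9 - 146/(5*221) = 9 - 1/5*146/221 = 9 - 146/1105 = 9799/1105 ≈ 8.8679)
V = 9799/1105 ≈ 8.8679
Z(d(-2)) + V = (2/(-9/5) - 1/10*(-9/5)) + 9799/1105 = (2*(-5/9) + 9/50) + 9799/1105 = (-10/9 + 9/50) + 9799/1105 = -419/450 + 9799/1105 = 789311/99450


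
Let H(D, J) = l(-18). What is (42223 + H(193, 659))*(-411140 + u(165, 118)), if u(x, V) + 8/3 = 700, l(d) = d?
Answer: -51968198240/3 ≈ -1.7323e+10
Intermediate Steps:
u(x, V) = 2092/3 (u(x, V) = -8/3 + 700 = 2092/3)
H(D, J) = -18
(42223 + H(193, 659))*(-411140 + u(165, 118)) = (42223 - 18)*(-411140 + 2092/3) = 42205*(-1231328/3) = -51968198240/3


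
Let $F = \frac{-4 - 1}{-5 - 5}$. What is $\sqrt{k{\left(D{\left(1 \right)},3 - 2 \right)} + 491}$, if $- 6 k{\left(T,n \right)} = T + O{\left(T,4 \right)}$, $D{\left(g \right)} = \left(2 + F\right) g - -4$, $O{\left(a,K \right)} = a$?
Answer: $\frac{\sqrt{17598}}{6} \approx 22.11$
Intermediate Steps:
$F = \frac{1}{2}$ ($F = - \frac{5}{-10} = \left(-5\right) \left(- \frac{1}{10}\right) = \frac{1}{2} \approx 0.5$)
$D{\left(g \right)} = 4 + \frac{5 g}{2}$ ($D{\left(g \right)} = \left(2 + \frac{1}{2}\right) g - -4 = \frac{5 g}{2} + 4 = 4 + \frac{5 g}{2}$)
$k{\left(T,n \right)} = - \frac{T}{3}$ ($k{\left(T,n \right)} = - \frac{T + T}{6} = - \frac{2 T}{6} = - \frac{T}{3}$)
$\sqrt{k{\left(D{\left(1 \right)},3 - 2 \right)} + 491} = \sqrt{- \frac{4 + \frac{5}{2} \cdot 1}{3} + 491} = \sqrt{- \frac{4 + \frac{5}{2}}{3} + 491} = \sqrt{\left(- \frac{1}{3}\right) \frac{13}{2} + 491} = \sqrt{- \frac{13}{6} + 491} = \sqrt{\frac{2933}{6}} = \frac{\sqrt{17598}}{6}$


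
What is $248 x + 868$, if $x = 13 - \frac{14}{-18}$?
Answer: $\frac{38564}{9} \approx 4284.9$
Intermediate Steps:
$x = \frac{124}{9}$ ($x = 13 - - \frac{7}{9} = 13 + \frac{7}{9} = \frac{124}{9} \approx 13.778$)
$248 x + 868 = 248 \cdot \frac{124}{9} + 868 = \frac{30752}{9} + 868 = \frac{38564}{9}$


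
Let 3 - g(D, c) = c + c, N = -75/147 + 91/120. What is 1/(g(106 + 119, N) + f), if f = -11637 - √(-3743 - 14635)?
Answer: -100563931860/1170169541046361 + 25930800*I*√2042/1170169541046361 ≈ -8.594e-5 + 1.0014e-6*I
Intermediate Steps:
f = -11637 - 3*I*√2042 (f = -11637 - √(-18378) = -11637 - 3*I*√2042 ≈ -11637.0 - 135.57*I)
N = 1459/5880 (N = -75*1/147 + 91*(1/120) = -25/49 + 91/120 = 1459/5880 ≈ 0.24813)
g(D, c) = 3 - 2*c (g(D, c) = 3 - (c + c) = 3 - 2*c)
1/(g(106 + 119, N) + f) = 1/((3 - 2*1459/5880) + (-11637 - 3*I*√2042)) = 1/((3 - 1459/2940) + (-11637 - 3*I*√2042)) = 1/(7361/2940 + (-11637 - 3*I*√2042)) = 1/(-34205419/2940 - 3*I*√2042)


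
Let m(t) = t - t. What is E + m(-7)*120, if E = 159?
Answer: 159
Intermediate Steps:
m(t) = 0
E + m(-7)*120 = 159 + 0*120 = 159 + 0 = 159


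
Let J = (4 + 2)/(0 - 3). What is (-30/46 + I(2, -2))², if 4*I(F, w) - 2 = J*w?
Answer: 1521/2116 ≈ 0.71881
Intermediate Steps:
J = -2 (J = 6/(-3) = 6*(-⅓) = -2)
I(F, w) = ½ - w/2 (I(F, w) = ½ + (-2*w)/4 = ½ - w/2)
(-30/46 + I(2, -2))² = (-30/46 + (½ - ½*(-2)))² = (-30*1/46 + (½ + 1))² = (-15/23 + 3/2)² = (39/46)² = 1521/2116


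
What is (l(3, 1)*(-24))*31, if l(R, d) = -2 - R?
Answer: 3720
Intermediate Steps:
(l(3, 1)*(-24))*31 = ((-2 - 1*3)*(-24))*31 = ((-2 - 3)*(-24))*31 = -5*(-24)*31 = 120*31 = 3720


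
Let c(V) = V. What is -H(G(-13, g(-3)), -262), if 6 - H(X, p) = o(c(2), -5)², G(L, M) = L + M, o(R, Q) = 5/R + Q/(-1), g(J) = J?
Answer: 201/4 ≈ 50.250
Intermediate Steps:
o(R, Q) = -Q + 5/R (o(R, Q) = 5/R + Q*(-1) = 5/R - Q = -Q + 5/R)
H(X, p) = -201/4 (H(X, p) = 6 - (-1*(-5) + 5/2)² = 6 - (5 + 5*(½))² = 6 - (5 + 5/2)² = 6 - (15/2)² = 6 - 1*225/4 = 6 - 225/4 = -201/4)
-H(G(-13, g(-3)), -262) = -1*(-201/4) = 201/4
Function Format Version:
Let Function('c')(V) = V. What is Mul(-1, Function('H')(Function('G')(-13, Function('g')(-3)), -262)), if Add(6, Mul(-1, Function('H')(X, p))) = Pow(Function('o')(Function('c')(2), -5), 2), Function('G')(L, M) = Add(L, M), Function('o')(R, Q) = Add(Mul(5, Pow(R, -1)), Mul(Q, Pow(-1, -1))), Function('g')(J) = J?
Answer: Rational(201, 4) ≈ 50.250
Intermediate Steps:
Function('o')(R, Q) = Add(Mul(-1, Q), Mul(5, Pow(R, -1))) (Function('o')(R, Q) = Add(Mul(5, Pow(R, -1)), Mul(Q, -1)) = Add(Mul(5, Pow(R, -1)), Mul(-1, Q)) = Add(Mul(-1, Q), Mul(5, Pow(R, -1))))
Function('H')(X, p) = Rational(-201, 4) (Function('H')(X, p) = Add(6, Mul(-1, Pow(Add(Mul(-1, -5), Mul(5, Pow(2, -1))), 2))) = Add(6, Mul(-1, Pow(Add(5, Mul(5, Rational(1, 2))), 2))) = Add(6, Mul(-1, Pow(Add(5, Rational(5, 2)), 2))) = Add(6, Mul(-1, Pow(Rational(15, 2), 2))) = Add(6, Mul(-1, Rational(225, 4))) = Add(6, Rational(-225, 4)) = Rational(-201, 4))
Mul(-1, Function('H')(Function('G')(-13, Function('g')(-3)), -262)) = Mul(-1, Rational(-201, 4)) = Rational(201, 4)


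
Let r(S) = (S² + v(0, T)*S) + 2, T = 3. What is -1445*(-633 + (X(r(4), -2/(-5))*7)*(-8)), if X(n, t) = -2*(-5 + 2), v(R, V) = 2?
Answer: 1400205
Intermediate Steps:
r(S) = 2 + S² + 2*S (r(S) = (S² + 2*S) + 2 = 2 + S² + 2*S)
X(n, t) = 6 (X(n, t) = -2*(-3) = 6)
-1445*(-633 + (X(r(4), -2/(-5))*7)*(-8)) = -1445*(-633 + (6*7)*(-8)) = -1445*(-633 + 42*(-8)) = -1445*(-633 - 336) = -1445*(-969) = 1400205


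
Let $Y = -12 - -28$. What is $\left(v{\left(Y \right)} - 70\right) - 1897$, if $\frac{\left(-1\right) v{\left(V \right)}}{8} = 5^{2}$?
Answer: $-2167$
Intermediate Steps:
$Y = 16$ ($Y = -12 + 28 = 16$)
$v{\left(V \right)} = -200$ ($v{\left(V \right)} = - 8 \cdot 5^{2} = \left(-8\right) 25 = -200$)
$\left(v{\left(Y \right)} - 70\right) - 1897 = \left(-200 - 70\right) - 1897 = -270 - 1897 = -2167$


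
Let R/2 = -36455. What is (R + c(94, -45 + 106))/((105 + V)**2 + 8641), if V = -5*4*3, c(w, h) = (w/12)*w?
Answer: -216521/31998 ≈ -6.7667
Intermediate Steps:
R = -72910 (R = 2*(-36455) = -72910)
c(w, h) = w**2/12 (c(w, h) = (w*(1/12))*w = (w/12)*w = w**2/12)
V = -60 (V = -20*3 = -60)
(R + c(94, -45 + 106))/((105 + V)**2 + 8641) = (-72910 + (1/12)*94**2)/((105 - 60)**2 + 8641) = (-72910 + (1/12)*8836)/(45**2 + 8641) = (-72910 + 2209/3)/(2025 + 8641) = -216521/3/10666 = -216521/3*1/10666 = -216521/31998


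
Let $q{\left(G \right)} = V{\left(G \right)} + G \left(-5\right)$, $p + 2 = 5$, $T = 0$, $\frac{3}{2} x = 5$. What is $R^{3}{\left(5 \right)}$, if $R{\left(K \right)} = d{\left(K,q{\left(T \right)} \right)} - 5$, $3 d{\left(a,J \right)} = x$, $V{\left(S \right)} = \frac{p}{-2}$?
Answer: $- \frac{42875}{729} \approx -58.813$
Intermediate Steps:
$x = \frac{10}{3}$ ($x = \frac{2}{3} \cdot 5 = \frac{10}{3} \approx 3.3333$)
$p = 3$ ($p = -2 + 5 = 3$)
$V{\left(S \right)} = - \frac{3}{2}$ ($V{\left(S \right)} = \frac{3}{-2} = 3 \left(- \frac{1}{2}\right) = - \frac{3}{2}$)
$q{\left(G \right)} = - \frac{3}{2} - 5 G$ ($q{\left(G \right)} = - \frac{3}{2} + G \left(-5\right) = - \frac{3}{2} - 5 G$)
$d{\left(a,J \right)} = \frac{10}{9}$ ($d{\left(a,J \right)} = \frac{1}{3} \cdot \frac{10}{3} = \frac{10}{9}$)
$R{\left(K \right)} = - \frac{35}{9}$ ($R{\left(K \right)} = \frac{10}{9} - 5 = - \frac{35}{9}$)
$R^{3}{\left(5 \right)} = \left(- \frac{35}{9}\right)^{3} = - \frac{42875}{729}$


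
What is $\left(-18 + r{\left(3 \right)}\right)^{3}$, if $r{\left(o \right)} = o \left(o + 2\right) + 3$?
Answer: $0$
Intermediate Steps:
$r{\left(o \right)} = 3 + o \left(2 + o\right)$ ($r{\left(o \right)} = o \left(2 + o\right) + 3 = 3 + o \left(2 + o\right)$)
$\left(-18 + r{\left(3 \right)}\right)^{3} = \left(-18 + \left(3 + 3^{2} + 2 \cdot 3\right)\right)^{3} = \left(-18 + \left(3 + 9 + 6\right)\right)^{3} = \left(-18 + 18\right)^{3} = 0^{3} = 0$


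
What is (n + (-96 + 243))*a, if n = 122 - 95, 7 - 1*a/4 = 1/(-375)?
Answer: 609232/125 ≈ 4873.9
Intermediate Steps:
a = 10504/375 (a = 28 - 4/(-375) = 28 - 4*(-1/375) = 28 + 4/375 = 10504/375 ≈ 28.011)
n = 27
(n + (-96 + 243))*a = (27 + (-96 + 243))*(10504/375) = (27 + 147)*(10504/375) = 174*(10504/375) = 609232/125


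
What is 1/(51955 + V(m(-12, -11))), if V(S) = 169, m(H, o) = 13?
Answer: 1/52124 ≈ 1.9185e-5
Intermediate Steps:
1/(51955 + V(m(-12, -11))) = 1/(51955 + 169) = 1/52124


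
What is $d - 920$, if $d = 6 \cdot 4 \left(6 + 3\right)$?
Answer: $-704$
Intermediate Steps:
$d = 216$ ($d = 24 \cdot 9 = 216$)
$d - 920 = 216 - 920 = -704$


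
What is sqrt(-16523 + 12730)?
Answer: I*sqrt(3793) ≈ 61.587*I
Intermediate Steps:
sqrt(-16523 + 12730) = sqrt(-3793) = I*sqrt(3793)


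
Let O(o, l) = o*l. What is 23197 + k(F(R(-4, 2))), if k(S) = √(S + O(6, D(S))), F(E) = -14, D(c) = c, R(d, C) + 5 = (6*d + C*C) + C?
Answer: 23197 + 7*I*√2 ≈ 23197.0 + 9.8995*I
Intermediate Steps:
R(d, C) = -5 + C + C² + 6*d (R(d, C) = -5 + ((6*d + C*C) + C) = -5 + ((6*d + C²) + C) = -5 + ((C² + 6*d) + C) = -5 + (C + C² + 6*d) = -5 + C + C² + 6*d)
O(o, l) = l*o
k(S) = √7*√S (k(S) = √(S + S*6) = √(S + 6*S) = √(7*S) = √7*√S)
23197 + k(F(R(-4, 2))) = 23197 + √7*√(-14) = 23197 + √7*(I*√14) = 23197 + 7*I*√2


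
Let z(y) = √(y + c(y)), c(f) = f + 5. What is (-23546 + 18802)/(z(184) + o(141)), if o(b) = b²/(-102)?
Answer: 1068908592/43485941 + 5484064*√373/43485941 ≈ 27.016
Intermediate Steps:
o(b) = -b²/102 (o(b) = b²*(-1/102) = -b²/102)
c(f) = 5 + f
z(y) = √(5 + 2*y) (z(y) = √(y + (5 + y)) = √(5 + 2*y))
(-23546 + 18802)/(z(184) + o(141)) = (-23546 + 18802)/(√(5 + 2*184) - 1/102*141²) = -4744/(√(5 + 368) - 1/102*19881) = -4744/(√373 - 6627/34) = -4744/(-6627/34 + √373)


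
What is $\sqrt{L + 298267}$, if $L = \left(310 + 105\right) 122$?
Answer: $\sqrt{348897} \approx 590.67$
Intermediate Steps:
$L = 50630$ ($L = 415 \cdot 122 = 50630$)
$\sqrt{L + 298267} = \sqrt{50630 + 298267} = \sqrt{348897}$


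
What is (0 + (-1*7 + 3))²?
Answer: 16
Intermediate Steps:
(0 + (-1*7 + 3))² = (0 + (-7 + 3))² = (0 - 4)² = (-4)² = 16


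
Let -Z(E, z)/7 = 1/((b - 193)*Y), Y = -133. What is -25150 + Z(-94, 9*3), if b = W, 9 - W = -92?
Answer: -43962201/1748 ≈ -25150.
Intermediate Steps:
W = 101 (W = 9 - 1*(-92) = 9 + 92 = 101)
b = 101
Z(E, z) = -1/1748 (Z(E, z) = -7/((101 - 193)*(-133)) = -7*(-1)/((-92)*133) = -(-7)*(-1)/(92*133) = -7*1/12236 = -1/1748)
-25150 + Z(-94, 9*3) = -25150 - 1/1748 = -43962201/1748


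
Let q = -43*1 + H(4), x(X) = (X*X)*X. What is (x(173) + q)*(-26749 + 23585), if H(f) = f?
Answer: -16382173192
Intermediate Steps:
x(X) = X³ (x(X) = X²*X = X³)
q = -39 (q = -43*1 + 4 = -43 + 4 = -39)
(x(173) + q)*(-26749 + 23585) = (173³ - 39)*(-26749 + 23585) = (5177717 - 39)*(-3164) = 5177678*(-3164) = -16382173192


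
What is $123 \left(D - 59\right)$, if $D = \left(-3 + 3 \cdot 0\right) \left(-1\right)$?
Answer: $-6888$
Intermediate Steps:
$D = 3$ ($D = \left(-3 + 0\right) \left(-1\right) = \left(-3\right) \left(-1\right) = 3$)
$123 \left(D - 59\right) = 123 \left(3 - 59\right) = 123 \left(-56\right) = -6888$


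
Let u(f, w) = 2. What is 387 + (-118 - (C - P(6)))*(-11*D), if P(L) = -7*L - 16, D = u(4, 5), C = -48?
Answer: 3203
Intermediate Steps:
D = 2
P(L) = -16 - 7*L
387 + (-118 - (C - P(6)))*(-11*D) = 387 + (-118 - (-48 - (-16 - 7*6)))*(-11*2) = 387 + (-118 - (-48 - (-16 - 42)))*(-22) = 387 + (-118 - (-48 - 1*(-58)))*(-22) = 387 + (-118 - (-48 + 58))*(-22) = 387 + (-118 - 1*10)*(-22) = 387 + (-118 - 10)*(-22) = 387 - 128*(-22) = 387 + 2816 = 3203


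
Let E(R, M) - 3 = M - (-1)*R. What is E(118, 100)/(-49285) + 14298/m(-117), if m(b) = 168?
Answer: 117439967/1379980 ≈ 85.103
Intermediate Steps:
E(R, M) = 3 + M + R (E(R, M) = 3 + (M - (-1)*R) = 3 + (M + R) = 3 + M + R)
E(118, 100)/(-49285) + 14298/m(-117) = (3 + 100 + 118)/(-49285) + 14298/168 = 221*(-1/49285) + 14298*(1/168) = -221/49285 + 2383/28 = 117439967/1379980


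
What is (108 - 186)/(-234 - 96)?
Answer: 13/55 ≈ 0.23636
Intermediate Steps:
(108 - 186)/(-234 - 96) = -78/(-330) = -78*(-1/330) = 13/55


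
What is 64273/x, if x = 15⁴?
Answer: 64273/50625 ≈ 1.2696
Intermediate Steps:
x = 50625
64273/x = 64273/50625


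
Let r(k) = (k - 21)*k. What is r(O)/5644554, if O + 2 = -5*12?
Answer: 2573/2822277 ≈ 0.00091168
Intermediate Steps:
O = -62 (O = -2 - 5*12 = -2 - 60 = -62)
r(k) = k*(-21 + k) (r(k) = (-21 + k)*k = k*(-21 + k))
r(O)/5644554 = -62*(-21 - 62)/5644554 = -62*(-83)*(1/5644554) = 5146*(1/5644554) = 2573/2822277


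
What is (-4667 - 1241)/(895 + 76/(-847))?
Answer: -5004076/757989 ≈ -6.6018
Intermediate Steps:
(-4667 - 1241)/(895 + 76/(-847)) = -5908/(895 + 76*(-1/847)) = -5908/(895 - 76/847) = -5908/757989/847 = -5908*847/757989 = -5004076/757989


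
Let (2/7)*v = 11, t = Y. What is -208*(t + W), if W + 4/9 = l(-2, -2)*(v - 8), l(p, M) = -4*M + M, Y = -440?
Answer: 481936/9 ≈ 53548.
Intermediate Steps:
t = -440
v = 77/2 (v = (7/2)*11 = 77/2 ≈ 38.500)
l(p, M) = -3*M
W = 1643/9 (W = -4/9 + (-3*(-2))*(77/2 - 8) = -4/9 + 6*(61/2) = -4/9 + 183 = 1643/9 ≈ 182.56)
-208*(t + W) = -208*(-440 + 1643/9) = -208*(-2317/9) = 481936/9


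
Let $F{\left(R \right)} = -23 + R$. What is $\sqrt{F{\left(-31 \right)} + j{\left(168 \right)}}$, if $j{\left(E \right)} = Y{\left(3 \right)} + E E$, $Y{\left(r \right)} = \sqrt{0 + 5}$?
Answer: $\sqrt{28170 + \sqrt{5}} \approx 167.85$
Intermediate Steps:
$Y{\left(r \right)} = \sqrt{5}$
$j{\left(E \right)} = \sqrt{5} + E^{2}$ ($j{\left(E \right)} = \sqrt{5} + E E = \sqrt{5} + E^{2}$)
$\sqrt{F{\left(-31 \right)} + j{\left(168 \right)}} = \sqrt{\left(-23 - 31\right) + \left(\sqrt{5} + 168^{2}\right)} = \sqrt{-54 + \left(\sqrt{5} + 28224\right)} = \sqrt{-54 + \left(28224 + \sqrt{5}\right)} = \sqrt{28170 + \sqrt{5}}$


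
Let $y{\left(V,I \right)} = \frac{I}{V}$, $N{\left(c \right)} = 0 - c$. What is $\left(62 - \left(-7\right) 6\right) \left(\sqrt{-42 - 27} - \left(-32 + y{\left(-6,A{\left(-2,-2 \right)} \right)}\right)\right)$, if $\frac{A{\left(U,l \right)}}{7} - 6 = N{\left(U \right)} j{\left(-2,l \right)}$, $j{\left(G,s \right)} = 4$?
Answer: $\frac{15080}{3} + 104 i \sqrt{69} \approx 5026.7 + 863.89 i$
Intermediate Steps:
$N{\left(c \right)} = - c$
$A{\left(U,l \right)} = 42 - 28 U$ ($A{\left(U,l \right)} = 42 + 7 - U 4 = 42 + 7 \left(- 4 U\right) = 42 - 28 U$)
$\left(62 - \left(-7\right) 6\right) \left(\sqrt{-42 - 27} - \left(-32 + y{\left(-6,A{\left(-2,-2 \right)} \right)}\right)\right) = \left(62 - \left(-7\right) 6\right) \left(\sqrt{-42 - 27} + \left(32 - \frac{42 - -56}{-6}\right)\right) = \left(62 - -42\right) \left(\sqrt{-69} + \left(32 - \left(42 + 56\right) \left(- \frac{1}{6}\right)\right)\right) = \left(62 + 42\right) \left(i \sqrt{69} + \left(32 - 98 \left(- \frac{1}{6}\right)\right)\right) = 104 \left(i \sqrt{69} + \left(32 - - \frac{49}{3}\right)\right) = 104 \left(i \sqrt{69} + \left(32 + \frac{49}{3}\right)\right) = 104 \left(i \sqrt{69} + \frac{145}{3}\right) = 104 \left(\frac{145}{3} + i \sqrt{69}\right) = \frac{15080}{3} + 104 i \sqrt{69}$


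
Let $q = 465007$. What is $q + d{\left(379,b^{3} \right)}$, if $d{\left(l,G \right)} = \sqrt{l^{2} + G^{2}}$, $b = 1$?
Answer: $465007 + \sqrt{143642} \approx 4.6539 \cdot 10^{5}$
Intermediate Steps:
$d{\left(l,G \right)} = \sqrt{G^{2} + l^{2}}$
$q + d{\left(379,b^{3} \right)} = 465007 + \sqrt{\left(1^{3}\right)^{2} + 379^{2}} = 465007 + \sqrt{1^{2} + 143641} = 465007 + \sqrt{1 + 143641} = 465007 + \sqrt{143642}$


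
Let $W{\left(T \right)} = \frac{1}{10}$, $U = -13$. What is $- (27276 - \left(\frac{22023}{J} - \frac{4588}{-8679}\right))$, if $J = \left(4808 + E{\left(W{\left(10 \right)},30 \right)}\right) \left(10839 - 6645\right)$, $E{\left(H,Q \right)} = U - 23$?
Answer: $- \frac{526415038040119}{19299943608} \approx -27275.0$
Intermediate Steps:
$W{\left(T \right)} = \frac{1}{10}$
$E{\left(H,Q \right)} = -36$ ($E{\left(H,Q \right)} = -13 - 23 = -36$)
$J = 20013768$ ($J = \left(4808 - 36\right) \left(10839 - 6645\right) = 4772 \cdot 4194 = 20013768$)
$- (27276 - \left(\frac{22023}{J} - \frac{4588}{-8679}\right)) = - (27276 - \left(\frac{22023}{20013768} - \frac{4588}{-8679}\right)) = - (27276 - \left(22023 \cdot \frac{1}{20013768} - - \frac{4588}{8679}\right)) = - (27276 - \left(\frac{2447}{2223752} + \frac{4588}{8679}\right)) = - (27276 - \frac{10223811689}{19299943608}) = \left(-1\right) \frac{526415038040119}{19299943608} = - \frac{526415038040119}{19299943608}$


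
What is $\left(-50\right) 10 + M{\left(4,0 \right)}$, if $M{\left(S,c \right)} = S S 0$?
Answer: $-500$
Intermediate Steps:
$M{\left(S,c \right)} = 0$ ($M{\left(S,c \right)} = S^{2} \cdot 0 = 0$)
$\left(-50\right) 10 + M{\left(4,0 \right)} = \left(-50\right) 10 + 0 = -500 + 0 = -500$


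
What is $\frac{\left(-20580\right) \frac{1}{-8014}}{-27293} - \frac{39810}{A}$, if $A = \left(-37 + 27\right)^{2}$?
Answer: $- \frac{8885192019}{22318990} \approx -398.1$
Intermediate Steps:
$A = 100$ ($A = \left(-10\right)^{2} = 100$)
$\frac{\left(-20580\right) \frac{1}{-8014}}{-27293} - \frac{39810}{A} = \frac{\left(-20580\right) \frac{1}{-8014}}{-27293} - \frac{39810}{100} = \left(-20580\right) \left(- \frac{1}{8014}\right) \left(- \frac{1}{27293}\right) - \frac{3981}{10} = \frac{10290}{4007} \left(- \frac{1}{27293}\right) - \frac{3981}{10} = - \frac{210}{2231899} - \frac{3981}{10} = - \frac{8885192019}{22318990}$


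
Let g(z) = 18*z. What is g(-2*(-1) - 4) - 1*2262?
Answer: -2298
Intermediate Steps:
g(-2*(-1) - 4) - 1*2262 = 18*(-2*(-1) - 4) - 1*2262 = 18*(2 - 4) - 2262 = 18*(-2) - 2262 = -36 - 2262 = -2298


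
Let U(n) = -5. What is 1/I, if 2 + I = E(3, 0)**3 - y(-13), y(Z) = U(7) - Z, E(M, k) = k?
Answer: -1/10 ≈ -0.10000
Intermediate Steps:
y(Z) = -5 - Z
I = -10 (I = -2 + (0**3 - (-5 - 1*(-13))) = -2 + (0 - (-5 + 13)) = -2 + (0 - 1*8) = -2 + (0 - 8) = -2 - 8 = -10)
1/I = 1/(-10) = -1/10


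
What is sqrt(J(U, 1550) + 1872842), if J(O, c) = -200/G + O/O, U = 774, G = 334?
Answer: sqrt(52231701727)/167 ≈ 1368.5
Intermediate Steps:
J(O, c) = 67/167 (J(O, c) = -200/334 + O/O = -200*1/334 + 1 = -100/167 + 1 = 67/167)
sqrt(J(U, 1550) + 1872842) = sqrt(67/167 + 1872842) = sqrt(312764681/167) = sqrt(52231701727)/167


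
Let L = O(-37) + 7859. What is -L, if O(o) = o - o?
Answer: -7859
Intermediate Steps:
O(o) = 0
L = 7859 (L = 0 + 7859 = 7859)
-L = -1*7859 = -7859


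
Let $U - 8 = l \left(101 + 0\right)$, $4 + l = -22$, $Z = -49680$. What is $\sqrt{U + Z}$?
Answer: $i \sqrt{52298} \approx 228.69 i$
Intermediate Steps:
$l = -26$ ($l = -4 - 22 = -26$)
$U = -2618$ ($U = 8 - 26 \left(101 + 0\right) = 8 - 2626 = -2618$)
$\sqrt{U + Z} = \sqrt{-2618 - 49680} = \sqrt{-52298} = i \sqrt{52298}$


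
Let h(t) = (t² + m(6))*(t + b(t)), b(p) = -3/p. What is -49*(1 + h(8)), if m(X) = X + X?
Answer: -56889/2 ≈ -28445.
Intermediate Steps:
m(X) = 2*X
h(t) = (12 + t²)*(t - 3/t) (h(t) = (t² + 2*6)*(t - 3/t) = (t² + 12)*(t - 3/t) = (12 + t²)*(t - 3/t))
-49*(1 + h(8)) = -49*(1 + (8³ - 36/8 + 9*8)) = -49*(1 + (512 - 36*⅛ + 72)) = -49*(1 + (512 - 9/2 + 72)) = -49*(1 + 1159/2) = -49*1161/2 = -56889/2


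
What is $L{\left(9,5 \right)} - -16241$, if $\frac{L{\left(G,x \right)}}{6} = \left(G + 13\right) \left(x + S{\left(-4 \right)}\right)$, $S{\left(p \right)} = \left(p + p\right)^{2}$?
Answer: $25349$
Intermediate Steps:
$S{\left(p \right)} = 4 p^{2}$ ($S{\left(p \right)} = \left(2 p\right)^{2} = 4 p^{2}$)
$L{\left(G,x \right)} = 6 \left(13 + G\right) \left(64 + x\right)$ ($L{\left(G,x \right)} = 6 \left(G + 13\right) \left(x + 4 \left(-4\right)^{2}\right) = 6 \left(13 + G\right) \left(x + 4 \cdot 16\right) = 6 \left(13 + G\right) \left(x + 64\right) = 6 \left(13 + G\right) \left(64 + x\right)$)
$L{\left(9,5 \right)} - -16241 = \left(4992 + 78 \cdot 5 + 384 \cdot 9 + 6 \cdot 9 \cdot 5\right) - -16241 = \left(4992 + 390 + 3456 + 270\right) + 16241 = 9108 + 16241 = 25349$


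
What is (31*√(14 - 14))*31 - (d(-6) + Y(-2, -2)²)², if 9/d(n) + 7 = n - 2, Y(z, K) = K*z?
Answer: -5929/25 ≈ -237.16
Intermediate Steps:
d(n) = 9/(-9 + n) (d(n) = 9/(-7 + (n - 2)) = 9/(-7 + (-2 + n)) = 9/(-9 + n))
(31*√(14 - 14))*31 - (d(-6) + Y(-2, -2)²)² = (31*√(14 - 14))*31 - (9/(-9 - 6) + (-2*(-2))²)² = (31*√0)*31 - (9/(-15) + 4²)² = (31*0)*31 - (9*(-1/15) + 16)² = 0*31 - (-⅗ + 16)² = 0 - (77/5)² = 0 - 1*5929/25 = 0 - 5929/25 = -5929/25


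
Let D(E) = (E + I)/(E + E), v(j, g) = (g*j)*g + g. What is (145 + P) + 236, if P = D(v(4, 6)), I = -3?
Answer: 38149/100 ≈ 381.49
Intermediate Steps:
v(j, g) = g + j*g**2 (v(j, g) = j*g**2 + g = g + j*g**2)
D(E) = (-3 + E)/(2*E) (D(E) = (E - 3)/(E + E) = (-3 + E)/((2*E)) = (-3 + E)*(1/(2*E)) = (-3 + E)/(2*E))
P = 49/100 (P = (-3 + 6*(1 + 6*4))/(2*((6*(1 + 6*4)))) = (-3 + 6*(1 + 24))/(2*((6*(1 + 24)))) = (-3 + 6*25)/(2*((6*25))) = (1/2)*(-3 + 150)/150 = (1/2)*(1/150)*147 = 49/100 ≈ 0.49000)
(145 + P) + 236 = (145 + 49/100) + 236 = 14549/100 + 236 = 38149/100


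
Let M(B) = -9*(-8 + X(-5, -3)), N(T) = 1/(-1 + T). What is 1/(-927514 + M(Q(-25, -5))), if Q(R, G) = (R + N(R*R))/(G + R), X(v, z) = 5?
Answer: -1/927487 ≈ -1.0782e-6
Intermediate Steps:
Q(R, G) = (R + 1/(-1 + R**2))/(G + R) (Q(R, G) = (R + 1/(-1 + R*R))/(G + R) = (R + 1/(-1 + R**2))/(G + R))
M(B) = 27 (M(B) = -9*(-8 + 5) = -9*(-3) = 27)
1/(-927514 + M(Q(-25, -5))) = 1/(-927514 + 27) = 1/(-927487) = -1/927487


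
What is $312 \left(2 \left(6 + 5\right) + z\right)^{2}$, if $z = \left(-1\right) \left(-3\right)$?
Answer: $195000$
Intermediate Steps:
$z = 3$
$312 \left(2 \left(6 + 5\right) + z\right)^{2} = 312 \left(2 \left(6 + 5\right) + 3\right)^{2} = 312 \left(2 \cdot 11 + 3\right)^{2} = 312 \left(22 + 3\right)^{2} = 312 \cdot 25^{2} = 312 \cdot 625 = 195000$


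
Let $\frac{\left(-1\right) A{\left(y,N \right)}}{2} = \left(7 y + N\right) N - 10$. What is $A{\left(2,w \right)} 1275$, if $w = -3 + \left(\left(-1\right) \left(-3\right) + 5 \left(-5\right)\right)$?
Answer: $-675750$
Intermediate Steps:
$w = -25$ ($w = -3 + \left(3 - 25\right) = -3 - 22 = -25$)
$A{\left(y,N \right)} = 20 - 2 N \left(N + 7 y\right)$ ($A{\left(y,N \right)} = - 2 \left(\left(7 y + N\right) N - 10\right) = - 2 \left(\left(N + 7 y\right) N - 10\right) = - 2 \left(N \left(N + 7 y\right) - 10\right) = - 2 \left(-10 + N \left(N + 7 y\right)\right) = 20 - 2 N \left(N + 7 y\right)$)
$A{\left(2,w \right)} 1275 = \left(20 - 2 \left(-25\right)^{2} - \left(-350\right) 2\right) 1275 = \left(20 - 1250 + 700\right) 1275 = \left(-530\right) 1275 = -675750$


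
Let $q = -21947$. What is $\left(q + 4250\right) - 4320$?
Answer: $-22017$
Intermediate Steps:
$\left(q + 4250\right) - 4320 = \left(-21947 + 4250\right) - 4320 = -17697 - 4320 = -22017$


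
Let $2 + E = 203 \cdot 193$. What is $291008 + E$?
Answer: $330185$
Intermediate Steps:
$E = 39177$ ($E = -2 + 203 \cdot 193 = -2 + 39179 = 39177$)
$291008 + E = 291008 + 39177 = 330185$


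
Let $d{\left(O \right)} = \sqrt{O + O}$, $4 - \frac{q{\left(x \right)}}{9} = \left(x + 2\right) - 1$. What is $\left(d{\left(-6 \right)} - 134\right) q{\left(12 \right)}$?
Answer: $10854 - 162 i \sqrt{3} \approx 10854.0 - 280.59 i$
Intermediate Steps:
$q{\left(x \right)} = 27 - 9 x$ ($q{\left(x \right)} = 36 - 9 \left(\left(x + 2\right) - 1\right) = 36 - 9 \left(\left(2 + x\right) - 1\right) = 36 - 9 \left(1 + x\right) = 36 - \left(9 + 9 x\right) = 27 - 9 x$)
$d{\left(O \right)} = \sqrt{2} \sqrt{O}$ ($d{\left(O \right)} = \sqrt{2 O} = \sqrt{2} \sqrt{O}$)
$\left(d{\left(-6 \right)} - 134\right) q{\left(12 \right)} = \left(\sqrt{2} \sqrt{-6} - 134\right) \left(27 - 108\right) = \left(\sqrt{2} i \sqrt{6} - 134\right) \left(27 - 108\right) = \left(2 i \sqrt{3} - 134\right) \left(-81\right) = \left(-134 + 2 i \sqrt{3}\right) \left(-81\right) = 10854 - 162 i \sqrt{3}$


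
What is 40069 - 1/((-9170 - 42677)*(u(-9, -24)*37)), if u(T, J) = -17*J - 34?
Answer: 28747856096235/717458786 ≈ 40069.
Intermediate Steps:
u(T, J) = -34 - 17*J
40069 - 1/((-9170 - 42677)*(u(-9, -24)*37)) = 40069 - 1/((-9170 - 42677)*((-34 - 17*(-24))*37)) = 40069 - 1/((-51847)*((-34 + 408)*37)) = 40069 - (-1)/(51847*(374*37)) = 40069 - (-1)/(51847*13838) = 40069 - 1*(-1/717458786) = 40069 + 1/717458786 = 28747856096235/717458786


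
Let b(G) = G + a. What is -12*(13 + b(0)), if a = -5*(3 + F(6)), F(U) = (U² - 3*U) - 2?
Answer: 984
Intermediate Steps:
F(U) = -2 + U² - 3*U
a = -95 (a = -5*(3 + (-2 + 6² - 3*6)) = -5*(3 + (-2 + 36 - 18)) = -5*(3 + 16) = -5*19 = -95)
b(G) = -95 + G (b(G) = G - 95 = -95 + G)
-12*(13 + b(0)) = -12*(13 + (-95 + 0)) = -12*(13 - 95) = -12*(-82) = 984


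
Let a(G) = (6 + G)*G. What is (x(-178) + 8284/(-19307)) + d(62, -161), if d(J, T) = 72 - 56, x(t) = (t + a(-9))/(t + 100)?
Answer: 26364341/1505946 ≈ 17.507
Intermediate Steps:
a(G) = G*(6 + G)
x(t) = (27 + t)/(100 + t) (x(t) = (t - 9*(6 - 9))/(t + 100) = (t - 9*(-3))/(100 + t) = (t + 27)/(100 + t) = (27 + t)/(100 + t))
d(J, T) = 16
(x(-178) + 8284/(-19307)) + d(62, -161) = ((27 - 178)/(100 - 178) + 8284/(-19307)) + 16 = (-151/(-78) + 8284*(-1/19307)) + 16 = (-1/78*(-151) - 8284/19307) + 16 = (151/78 - 8284/19307) + 16 = 2269205/1505946 + 16 = 26364341/1505946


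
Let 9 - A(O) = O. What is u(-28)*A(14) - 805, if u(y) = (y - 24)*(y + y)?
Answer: -15365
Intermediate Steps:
A(O) = 9 - O
u(y) = 2*y*(-24 + y) (u(y) = (-24 + y)*(2*y) = 2*y*(-24 + y))
u(-28)*A(14) - 805 = (2*(-28)*(-24 - 28))*(9 - 1*14) - 805 = (2*(-28)*(-52))*(9 - 14) - 805 = 2912*(-5) - 805 = -14560 - 805 = -15365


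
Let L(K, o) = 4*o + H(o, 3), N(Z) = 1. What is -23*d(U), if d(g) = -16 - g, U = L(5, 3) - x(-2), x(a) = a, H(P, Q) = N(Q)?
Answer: 713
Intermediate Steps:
H(P, Q) = 1
L(K, o) = 1 + 4*o (L(K, o) = 4*o + 1 = 1 + 4*o)
U = 15 (U = (1 + 4*3) - 1*(-2) = (1 + 12) + 2 = 13 + 2 = 15)
-23*d(U) = -23*(-16 - 1*15) = -23*(-16 - 15) = -23*(-31) = 713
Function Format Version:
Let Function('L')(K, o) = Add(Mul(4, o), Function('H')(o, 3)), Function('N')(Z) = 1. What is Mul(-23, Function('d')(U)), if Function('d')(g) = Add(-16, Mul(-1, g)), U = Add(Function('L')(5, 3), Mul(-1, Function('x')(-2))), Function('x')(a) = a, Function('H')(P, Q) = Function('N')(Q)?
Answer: 713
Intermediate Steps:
Function('H')(P, Q) = 1
Function('L')(K, o) = Add(1, Mul(4, o)) (Function('L')(K, o) = Add(Mul(4, o), 1) = Add(1, Mul(4, o)))
U = 15 (U = Add(Add(1, Mul(4, 3)), Mul(-1, -2)) = Add(Add(1, 12), 2) = Add(13, 2) = 15)
Mul(-23, Function('d')(U)) = Mul(-23, Add(-16, Mul(-1, 15))) = Mul(-23, Add(-16, -15)) = Mul(-23, -31) = 713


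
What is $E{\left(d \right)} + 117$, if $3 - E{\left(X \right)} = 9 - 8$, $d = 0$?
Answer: $119$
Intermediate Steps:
$E{\left(X \right)} = 2$ ($E{\left(X \right)} = 3 - \left(9 - 8\right) = 3 - 1 = 2$)
$E{\left(d \right)} + 117 = 2 + 117 = 119$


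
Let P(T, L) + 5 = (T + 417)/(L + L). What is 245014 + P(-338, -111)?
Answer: 54391919/222 ≈ 2.4501e+5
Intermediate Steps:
P(T, L) = -5 + (417 + T)/(2*L) (P(T, L) = -5 + (T + 417)/(L + L) = -5 + (417 + T)/((2*L)) = -5 + (417 + T)*(1/(2*L)) = -5 + (417 + T)/(2*L))
245014 + P(-338, -111) = 245014 + (½)*(417 - 338 - 10*(-111))/(-111) = 245014 + (½)*(-1/111)*(417 - 338 + 1110) = 245014 + (½)*(-1/111)*1189 = 245014 - 1189/222 = 54391919/222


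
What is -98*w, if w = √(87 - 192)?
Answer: -98*I*√105 ≈ -1004.2*I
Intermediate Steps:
w = I*√105 (w = √(-105) = I*√105 ≈ 10.247*I)
-98*w = -98*I*√105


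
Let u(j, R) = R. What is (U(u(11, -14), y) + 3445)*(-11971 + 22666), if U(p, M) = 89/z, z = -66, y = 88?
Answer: 810256765/22 ≈ 3.6830e+7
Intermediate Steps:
U(p, M) = -89/66 (U(p, M) = 89/(-66) = 89*(-1/66) = -89/66)
(U(u(11, -14), y) + 3445)*(-11971 + 22666) = (-89/66 + 3445)*(-11971 + 22666) = (227281/66)*10695 = 810256765/22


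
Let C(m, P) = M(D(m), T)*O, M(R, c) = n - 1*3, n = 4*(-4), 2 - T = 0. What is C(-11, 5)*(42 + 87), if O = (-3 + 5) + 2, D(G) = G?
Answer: -9804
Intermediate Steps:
T = 2 (T = 2 - 1*0 = 2 + 0 = 2)
n = -16
O = 4 (O = 2 + 2 = 4)
M(R, c) = -19 (M(R, c) = -16 - 1*3 = -16 - 3 = -19)
C(m, P) = -76 (C(m, P) = -19*4 = -76)
C(-11, 5)*(42 + 87) = -76*(42 + 87) = -76*129 = -9804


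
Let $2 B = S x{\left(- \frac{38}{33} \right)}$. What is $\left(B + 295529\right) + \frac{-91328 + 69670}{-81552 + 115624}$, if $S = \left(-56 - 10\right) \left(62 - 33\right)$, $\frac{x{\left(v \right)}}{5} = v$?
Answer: $\frac{5128489575}{17036} \approx 3.0104 \cdot 10^{5}$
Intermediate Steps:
$x{\left(v \right)} = 5 v$
$S = -1914$ ($S = \left(-66\right) 29 = -1914$)
$B = 5510$ ($B = \frac{\left(-1914\right) 5 \left(- \frac{38}{33}\right)}{2} = \frac{\left(-1914\right) \left(- \frac{190}{33}\right)}{2} = \frac{1}{2} \cdot 11020 = 5510$)
$\left(B + 295529\right) + \frac{-91328 + 69670}{-81552 + 115624} = \left(5510 + 295529\right) + \frac{-91328 + 69670}{-81552 + 115624} = 301039 - \frac{21658}{34072} = 301039 - \frac{10829}{17036} = \frac{5128489575}{17036}$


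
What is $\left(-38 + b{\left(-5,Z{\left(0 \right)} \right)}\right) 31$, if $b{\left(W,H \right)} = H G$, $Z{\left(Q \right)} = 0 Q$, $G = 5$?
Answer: $-1178$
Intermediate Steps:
$Z{\left(Q \right)} = 0$
$b{\left(W,H \right)} = 5 H$ ($b{\left(W,H \right)} = H 5 = 5 H$)
$\left(-38 + b{\left(-5,Z{\left(0 \right)} \right)}\right) 31 = \left(-38 + 5 \cdot 0\right) 31 = \left(-38 + 0\right) 31 = \left(-38\right) 31 = -1178$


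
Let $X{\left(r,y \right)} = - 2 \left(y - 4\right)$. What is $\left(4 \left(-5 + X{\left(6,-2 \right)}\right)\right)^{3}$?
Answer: $21952$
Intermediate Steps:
$X{\left(r,y \right)} = 8 - 2 y$ ($X{\left(r,y \right)} = - 2 \left(-4 + y\right) = 8 - 2 y$)
$\left(4 \left(-5 + X{\left(6,-2 \right)}\right)\right)^{3} = \left(4 \left(-5 + \left(8 - -4\right)\right)\right)^{3} = \left(4 \left(-5 + \left(8 + 4\right)\right)\right)^{3} = \left(4 \left(-5 + 12\right)\right)^{3} = \left(4 \cdot 7\right)^{3} = 28^{3} = 21952$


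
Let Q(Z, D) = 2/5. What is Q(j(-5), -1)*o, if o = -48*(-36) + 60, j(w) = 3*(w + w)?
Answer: 3576/5 ≈ 715.20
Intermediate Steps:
j(w) = 6*w (j(w) = 3*(2*w) = 6*w)
Q(Z, D) = 2/5 (Q(Z, D) = 2*(1/5) = 2/5)
o = 1788 (o = 1728 + 60 = 1788)
Q(j(-5), -1)*o = (2/5)*1788 = 3576/5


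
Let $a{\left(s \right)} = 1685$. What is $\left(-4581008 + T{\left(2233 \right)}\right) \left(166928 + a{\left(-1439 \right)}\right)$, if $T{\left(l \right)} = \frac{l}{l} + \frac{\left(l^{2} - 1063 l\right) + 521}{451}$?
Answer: $- \frac{347919609456938}{451} \approx -7.7144 \cdot 10^{11}$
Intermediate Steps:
$T{\left(l \right)} = \frac{972}{451} - \frac{1063 l}{451} + \frac{l^{2}}{451}$ ($T{\left(l \right)} = 1 + \left(521 + l^{2} - 1063 l\right) \frac{1}{451} = 1 + \left(\frac{521}{451} - \frac{1063 l}{451} + \frac{l^{2}}{451}\right) = \frac{972}{451} - \frac{1063 l}{451} + \frac{l^{2}}{451}$)
$\left(-4581008 + T{\left(2233 \right)}\right) \left(166928 + a{\left(-1439 \right)}\right) = \left(-4581008 + \left(\frac{972}{451} - \frac{215789}{41} + \frac{2233^{2}}{451}\right)\right) \left(166928 + 1685\right) = \left(-4581008 + \left(\frac{972}{451} - \frac{215789}{41} + \frac{1}{451} \cdot 4986289\right)\right) 168613 = \left(-4581008 + \left(\frac{972}{451} - \frac{215789}{41} + \frac{453299}{41}\right)\right) 168613 = \left(-4581008 + \frac{2613582}{451}\right) 168613 = \left(- \frac{2063421026}{451}\right) 168613 = - \frac{347919609456938}{451}$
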